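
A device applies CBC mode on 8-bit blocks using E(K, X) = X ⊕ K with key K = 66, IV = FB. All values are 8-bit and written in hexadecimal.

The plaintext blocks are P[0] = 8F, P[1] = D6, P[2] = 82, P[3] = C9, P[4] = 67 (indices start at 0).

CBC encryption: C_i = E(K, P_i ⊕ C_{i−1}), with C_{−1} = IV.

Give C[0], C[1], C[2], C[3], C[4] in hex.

C[0] = 12, C[1] = A2, C[2] = 46, C[3] = E9, C[4] = E8

C[0]: P[0] ⊕ FB = 74; E(K, 74) = 12.
C[1]: P[1] ⊕ 12 = C4; E(K, C4) = A2.
C[2]: P[2] ⊕ A2 = 20; E(K, 20) = 46.
C[3]: P[3] ⊕ 46 = 8F; E(K, 8F) = E9.
C[4]: P[4] ⊕ E9 = 8E; E(K, 8E) = E8.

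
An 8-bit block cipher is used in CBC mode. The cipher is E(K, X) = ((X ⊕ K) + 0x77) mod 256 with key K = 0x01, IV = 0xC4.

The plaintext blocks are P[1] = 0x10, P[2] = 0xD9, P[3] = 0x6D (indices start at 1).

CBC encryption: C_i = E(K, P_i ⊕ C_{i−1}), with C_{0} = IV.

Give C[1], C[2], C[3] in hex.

C[1] = 0x4C, C[2] = 0x0B, C[3] = 0xDE

C[1]: P[1] ⊕ 0xC4 = 0xD4; E(K, 0xD4) = 0x4C.
C[2]: P[2] ⊕ 0x4C = 0x95; E(K, 0x95) = 0x0B.
C[3]: P[3] ⊕ 0x0B = 0x66; E(K, 0x66) = 0xDE.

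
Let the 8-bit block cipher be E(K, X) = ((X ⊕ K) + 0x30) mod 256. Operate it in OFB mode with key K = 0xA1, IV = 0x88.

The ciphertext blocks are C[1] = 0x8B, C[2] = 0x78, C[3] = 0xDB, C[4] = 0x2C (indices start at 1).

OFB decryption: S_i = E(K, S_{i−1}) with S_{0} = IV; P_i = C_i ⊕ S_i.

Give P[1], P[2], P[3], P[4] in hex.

P[1]: S = E(K, 0x88) = 0x59; 0x8B ⊕ 0x59 = 0xD2.
P[2]: S = E(K, 0x59) = 0x28; 0x78 ⊕ 0x28 = 0x50.
P[3]: S = E(K, 0x28) = 0xB9; 0xDB ⊕ 0xB9 = 0x62.
P[4]: S = E(K, 0xB9) = 0x48; 0x2C ⊕ 0x48 = 0x64.

P[1] = 0xD2, P[2] = 0x50, P[3] = 0x62, P[4] = 0x64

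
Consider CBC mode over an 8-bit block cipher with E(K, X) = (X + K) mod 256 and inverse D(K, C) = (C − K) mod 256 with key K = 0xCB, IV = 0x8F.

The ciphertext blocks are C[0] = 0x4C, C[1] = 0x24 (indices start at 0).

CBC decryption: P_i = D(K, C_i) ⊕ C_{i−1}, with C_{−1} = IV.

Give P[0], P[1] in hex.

P[0] = 0x0E, P[1] = 0x15

P[0]: D(K, 0x4C) = 0x81; 0x81 ⊕ 0x8F = 0x0E.
P[1]: D(K, 0x24) = 0x59; 0x59 ⊕ 0x4C = 0x15.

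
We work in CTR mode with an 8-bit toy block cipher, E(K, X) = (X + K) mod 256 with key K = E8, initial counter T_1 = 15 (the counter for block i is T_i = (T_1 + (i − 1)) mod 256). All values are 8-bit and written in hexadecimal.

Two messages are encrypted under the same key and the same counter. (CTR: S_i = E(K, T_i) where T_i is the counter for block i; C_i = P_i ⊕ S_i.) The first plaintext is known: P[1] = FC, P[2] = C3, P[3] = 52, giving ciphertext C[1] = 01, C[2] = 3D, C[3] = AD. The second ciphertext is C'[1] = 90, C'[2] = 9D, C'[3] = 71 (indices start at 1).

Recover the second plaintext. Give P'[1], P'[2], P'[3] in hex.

P'[1] = 6D, P'[2] = 63, P'[3] = 8E

In CTR with a reused counter, both messages share the same keystream S_i, so C_i ⊕ C'_i = P_i ⊕ P'_i and thus P'_i = P_i ⊕ C_i ⊕ C'_i.
P'[1]: FC ⊕ 01 ⊕ 90 = 6D.
P'[2]: C3 ⊕ 3D ⊕ 9D = 63.
P'[3]: 52 ⊕ AD ⊕ 71 = 8E.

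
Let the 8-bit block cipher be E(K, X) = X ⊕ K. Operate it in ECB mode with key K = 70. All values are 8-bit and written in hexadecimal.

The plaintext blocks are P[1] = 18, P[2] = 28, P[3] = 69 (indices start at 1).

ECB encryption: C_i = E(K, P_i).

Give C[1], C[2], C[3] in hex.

C[1] = 68, C[2] = 58, C[3] = 19

C[1]: E(K, 18) = 68.
C[2]: E(K, 28) = 58.
C[3]: E(K, 69) = 19.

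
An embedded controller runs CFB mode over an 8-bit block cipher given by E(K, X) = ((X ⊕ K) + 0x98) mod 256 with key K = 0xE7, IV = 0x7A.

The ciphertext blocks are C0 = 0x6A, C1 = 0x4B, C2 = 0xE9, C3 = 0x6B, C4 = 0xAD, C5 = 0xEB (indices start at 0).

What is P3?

P3 = 0xCD

CFB decryption: P_i = C_i ⊕ E(K, C_{i−1}), with C_{−1} = IV.
P3: E(K, 0xE9) = 0xA6; 0x6B ⊕ 0xA6 = 0xCD.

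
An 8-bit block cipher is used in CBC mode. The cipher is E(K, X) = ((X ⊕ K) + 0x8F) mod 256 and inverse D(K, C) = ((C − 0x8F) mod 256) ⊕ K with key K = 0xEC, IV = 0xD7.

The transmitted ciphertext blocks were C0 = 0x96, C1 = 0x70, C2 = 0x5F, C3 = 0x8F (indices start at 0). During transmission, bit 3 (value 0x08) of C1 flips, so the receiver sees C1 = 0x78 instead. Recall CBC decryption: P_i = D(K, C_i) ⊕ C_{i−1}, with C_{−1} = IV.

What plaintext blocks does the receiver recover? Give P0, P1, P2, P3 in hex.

Only C1 changed, to 0x78. In CBC, a change in C_i garbles P_i and flips the same bit in P_{i+1}. Decrypting the received ciphertext:
P0: D(K, 0x96) = 0xEB; 0xEB ⊕ 0xD7 = 0x3C.
P1: D(K, 0x78) = 0x05; 0x05 ⊕ 0x96 = 0x93.
P2: D(K, 0x5F) = 0x3C; 0x3C ⊕ 0x78 = 0x44.
P3: D(K, 0x8F) = 0xEC; 0xEC ⊕ 0x5F = 0xB3.
Blocks that differ from the original plaintext: P1, P2.

P0 = 0x3C, P1 = 0x93, P2 = 0x44, P3 = 0xB3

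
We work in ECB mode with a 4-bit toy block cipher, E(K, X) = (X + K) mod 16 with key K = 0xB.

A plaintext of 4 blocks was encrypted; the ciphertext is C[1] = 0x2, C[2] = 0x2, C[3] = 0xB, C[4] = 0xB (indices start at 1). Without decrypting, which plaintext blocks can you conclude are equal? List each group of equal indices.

P[1] = P[2]; P[3] = P[4]

ECB encrypts each block independently with the same key, so equal ciphertext blocks imply equal plaintext blocks.
C[1] = C[2] = 0x2, so P[1] = P[2].
C[3] = C[4] = 0xB, so P[3] = P[4].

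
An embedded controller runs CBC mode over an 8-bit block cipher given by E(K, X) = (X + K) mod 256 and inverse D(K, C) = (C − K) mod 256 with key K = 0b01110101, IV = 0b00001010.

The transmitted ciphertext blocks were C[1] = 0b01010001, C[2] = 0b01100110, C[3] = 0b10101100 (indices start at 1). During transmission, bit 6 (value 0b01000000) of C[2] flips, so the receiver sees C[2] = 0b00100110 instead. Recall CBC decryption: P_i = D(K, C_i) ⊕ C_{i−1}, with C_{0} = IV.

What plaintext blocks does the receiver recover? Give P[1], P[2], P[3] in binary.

Only C[2] changed, to 0b00100110. In CBC, a change in C_i garbles P_i and flips the same bit in P_{i+1}. Decrypting the received ciphertext:
P[1]: D(K, 0b01010001) = 0b11011100; 0b11011100 ⊕ 0b00001010 = 0b11010110.
P[2]: D(K, 0b00100110) = 0b10110001; 0b10110001 ⊕ 0b01010001 = 0b11100000.
P[3]: D(K, 0b10101100) = 0b00110111; 0b00110111 ⊕ 0b00100110 = 0b00010001.
Blocks that differ from the original plaintext: P[2], P[3].

P[1] = 0b11010110, P[2] = 0b11100000, P[3] = 0b00010001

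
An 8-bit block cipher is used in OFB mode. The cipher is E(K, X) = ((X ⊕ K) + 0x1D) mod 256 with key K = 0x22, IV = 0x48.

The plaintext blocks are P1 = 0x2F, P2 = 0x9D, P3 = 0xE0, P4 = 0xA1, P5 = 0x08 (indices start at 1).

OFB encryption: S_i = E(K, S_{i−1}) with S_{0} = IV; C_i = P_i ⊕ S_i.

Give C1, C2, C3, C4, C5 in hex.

C1: S = E(K, 0x48) = 0x87; 0x2F ⊕ 0x87 = 0xA8.
C2: S = E(K, 0x87) = 0xC2; 0x9D ⊕ 0xC2 = 0x5F.
C3: S = E(K, 0xC2) = 0xFD; 0xE0 ⊕ 0xFD = 0x1D.
C4: S = E(K, 0xFD) = 0xFC; 0xA1 ⊕ 0xFC = 0x5D.
C5: S = E(K, 0xFC) = 0xFB; 0x08 ⊕ 0xFB = 0xF3.

C1 = 0xA8, C2 = 0x5F, C3 = 0x1D, C4 = 0x5D, C5 = 0xF3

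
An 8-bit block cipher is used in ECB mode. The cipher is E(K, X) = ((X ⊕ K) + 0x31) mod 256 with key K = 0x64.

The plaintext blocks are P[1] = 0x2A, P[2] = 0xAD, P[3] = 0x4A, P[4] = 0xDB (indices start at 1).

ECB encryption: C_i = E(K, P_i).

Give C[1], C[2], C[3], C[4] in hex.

C[1] = 0x7F, C[2] = 0xFA, C[3] = 0x5F, C[4] = 0xF0

C[1]: E(K, 0x2A) = 0x7F.
C[2]: E(K, 0xAD) = 0xFA.
C[3]: E(K, 0x4A) = 0x5F.
C[4]: E(K, 0xDB) = 0xF0.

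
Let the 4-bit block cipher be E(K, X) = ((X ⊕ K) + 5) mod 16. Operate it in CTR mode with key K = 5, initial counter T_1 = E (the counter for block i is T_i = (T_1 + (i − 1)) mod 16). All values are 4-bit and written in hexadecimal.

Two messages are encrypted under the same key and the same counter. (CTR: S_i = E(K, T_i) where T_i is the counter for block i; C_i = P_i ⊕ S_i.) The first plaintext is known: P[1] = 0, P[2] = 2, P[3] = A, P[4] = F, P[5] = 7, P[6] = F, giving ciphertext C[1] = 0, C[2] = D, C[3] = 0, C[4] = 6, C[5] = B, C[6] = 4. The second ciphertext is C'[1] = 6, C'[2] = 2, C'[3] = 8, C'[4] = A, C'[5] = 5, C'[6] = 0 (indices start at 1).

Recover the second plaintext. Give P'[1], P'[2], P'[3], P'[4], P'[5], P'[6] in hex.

In CTR with a reused counter, both messages share the same keystream S_i, so C_i ⊕ C'_i = P_i ⊕ P'_i and thus P'_i = P_i ⊕ C_i ⊕ C'_i.
P'[1]: 0 ⊕ 0 ⊕ 6 = 6.
P'[2]: 2 ⊕ D ⊕ 2 = D.
P'[3]: A ⊕ 0 ⊕ 8 = 2.
P'[4]: F ⊕ 6 ⊕ A = 3.
P'[5]: 7 ⊕ B ⊕ 5 = 9.
P'[6]: F ⊕ 4 ⊕ 0 = B.

P'[1] = 6, P'[2] = D, P'[3] = 2, P'[4] = 3, P'[5] = 9, P'[6] = B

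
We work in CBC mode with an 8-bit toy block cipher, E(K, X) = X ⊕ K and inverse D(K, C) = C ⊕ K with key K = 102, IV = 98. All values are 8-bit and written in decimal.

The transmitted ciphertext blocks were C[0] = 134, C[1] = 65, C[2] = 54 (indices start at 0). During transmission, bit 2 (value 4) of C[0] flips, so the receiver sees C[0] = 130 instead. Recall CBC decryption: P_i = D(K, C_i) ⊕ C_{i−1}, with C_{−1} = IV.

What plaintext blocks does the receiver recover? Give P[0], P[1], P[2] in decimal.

P[0] = 134, P[1] = 165, P[2] = 17

Only C[0] changed, to 130. In CBC, a change in C_i garbles P_i and flips the same bit in P_{i+1}. Decrypting the received ciphertext:
P[0]: D(K, 130) = 228; 228 ⊕ 98 = 134.
P[1]: D(K, 65) = 39; 39 ⊕ 130 = 165.
P[2]: D(K, 54) = 80; 80 ⊕ 65 = 17.
Blocks that differ from the original plaintext: P[0], P[1].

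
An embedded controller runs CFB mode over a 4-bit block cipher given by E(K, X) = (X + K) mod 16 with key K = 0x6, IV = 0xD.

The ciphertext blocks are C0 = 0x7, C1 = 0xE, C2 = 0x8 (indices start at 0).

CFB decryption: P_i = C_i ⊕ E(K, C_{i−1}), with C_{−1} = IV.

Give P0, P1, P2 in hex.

P0: E(K, 0xD) = 0x3; 0x7 ⊕ 0x3 = 0x4.
P1: E(K, 0x7) = 0xD; 0xE ⊕ 0xD = 0x3.
P2: E(K, 0xE) = 0x4; 0x8 ⊕ 0x4 = 0xC.

P0 = 0x4, P1 = 0x3, P2 = 0xC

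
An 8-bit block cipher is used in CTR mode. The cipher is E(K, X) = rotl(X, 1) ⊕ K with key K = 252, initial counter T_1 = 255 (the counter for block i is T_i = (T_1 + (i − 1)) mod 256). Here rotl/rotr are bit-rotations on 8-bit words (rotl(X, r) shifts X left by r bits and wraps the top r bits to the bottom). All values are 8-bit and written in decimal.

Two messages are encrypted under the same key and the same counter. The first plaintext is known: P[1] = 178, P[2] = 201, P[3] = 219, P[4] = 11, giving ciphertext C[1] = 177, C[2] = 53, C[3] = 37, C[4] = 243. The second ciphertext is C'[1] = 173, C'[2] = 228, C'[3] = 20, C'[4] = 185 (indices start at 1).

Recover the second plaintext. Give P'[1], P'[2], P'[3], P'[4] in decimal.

In CTR with a reused counter, both messages share the same keystream S_i, so C_i ⊕ C'_i = P_i ⊕ P'_i and thus P'_i = P_i ⊕ C_i ⊕ C'_i.
P'[1]: 178 ⊕ 177 ⊕ 173 = 174.
P'[2]: 201 ⊕ 53 ⊕ 228 = 24.
P'[3]: 219 ⊕ 37 ⊕ 20 = 234.
P'[4]: 11 ⊕ 243 ⊕ 185 = 65.

P'[1] = 174, P'[2] = 24, P'[3] = 234, P'[4] = 65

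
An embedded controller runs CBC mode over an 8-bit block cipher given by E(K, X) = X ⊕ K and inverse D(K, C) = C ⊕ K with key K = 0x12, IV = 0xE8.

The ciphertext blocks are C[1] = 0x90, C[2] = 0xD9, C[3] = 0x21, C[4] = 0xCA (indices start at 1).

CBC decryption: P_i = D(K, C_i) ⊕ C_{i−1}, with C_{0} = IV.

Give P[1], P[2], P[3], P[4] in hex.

P[1] = 0x6A, P[2] = 0x5B, P[3] = 0xEA, P[4] = 0xF9

P[1]: D(K, 0x90) = 0x82; 0x82 ⊕ 0xE8 = 0x6A.
P[2]: D(K, 0xD9) = 0xCB; 0xCB ⊕ 0x90 = 0x5B.
P[3]: D(K, 0x21) = 0x33; 0x33 ⊕ 0xD9 = 0xEA.
P[4]: D(K, 0xCA) = 0xD8; 0xD8 ⊕ 0x21 = 0xF9.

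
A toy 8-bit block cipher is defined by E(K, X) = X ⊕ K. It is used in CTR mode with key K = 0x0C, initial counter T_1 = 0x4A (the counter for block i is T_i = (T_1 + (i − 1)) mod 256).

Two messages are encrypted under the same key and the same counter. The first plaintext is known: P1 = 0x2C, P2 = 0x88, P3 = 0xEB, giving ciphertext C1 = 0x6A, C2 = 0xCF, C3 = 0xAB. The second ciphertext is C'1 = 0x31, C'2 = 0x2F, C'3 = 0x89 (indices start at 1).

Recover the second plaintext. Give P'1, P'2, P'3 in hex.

P'1 = 0x77, P'2 = 0x68, P'3 = 0xC9

In CTR with a reused counter, both messages share the same keystream S_i, so C_i ⊕ C'_i = P_i ⊕ P'_i and thus P'_i = P_i ⊕ C_i ⊕ C'_i.
P'1: 0x2C ⊕ 0x6A ⊕ 0x31 = 0x77.
P'2: 0x88 ⊕ 0xCF ⊕ 0x2F = 0x68.
P'3: 0xEB ⊕ 0xAB ⊕ 0x89 = 0xC9.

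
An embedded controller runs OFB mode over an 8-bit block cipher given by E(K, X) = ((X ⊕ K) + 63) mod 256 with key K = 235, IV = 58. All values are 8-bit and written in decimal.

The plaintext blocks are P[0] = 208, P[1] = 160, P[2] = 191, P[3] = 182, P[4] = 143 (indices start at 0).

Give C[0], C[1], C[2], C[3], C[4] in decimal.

C[0] = 192, C[1] = 154, C[2] = 175, C[3] = 140, C[4] = 159

OFB encryption: S_i = E(K, S_{i−1}) with S_{−1} = IV; C_i = P_i ⊕ S_i.
C[0]: S = E(K, 58) = 16; 208 ⊕ 16 = 192.
C[1]: S = E(K, 16) = 58; 160 ⊕ 58 = 154.
C[2]: S = E(K, 58) = 16; 191 ⊕ 16 = 175.
C[3]: S = E(K, 16) = 58; 182 ⊕ 58 = 140.
C[4]: S = E(K, 58) = 16; 143 ⊕ 16 = 159.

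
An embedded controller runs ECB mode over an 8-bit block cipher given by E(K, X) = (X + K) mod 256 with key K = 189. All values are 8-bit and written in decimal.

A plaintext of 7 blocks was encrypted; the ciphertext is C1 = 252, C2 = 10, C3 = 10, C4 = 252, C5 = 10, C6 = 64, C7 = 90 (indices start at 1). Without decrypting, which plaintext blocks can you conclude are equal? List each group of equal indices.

ECB encrypts each block independently with the same key, so equal ciphertext blocks imply equal plaintext blocks.
C1 = C4 = 252, so P1 = P4.
C2 = C3 = C5 = 10, so P2 = P3 = P5.

P1 = P4; P2 = P3 = P5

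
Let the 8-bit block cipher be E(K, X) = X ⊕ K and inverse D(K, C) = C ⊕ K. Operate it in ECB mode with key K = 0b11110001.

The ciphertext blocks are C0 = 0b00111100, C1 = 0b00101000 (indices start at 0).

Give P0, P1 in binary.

ECB decryption: P_i = D(K, C_i).
P0: D(K, 0b00111100) = 0b11001101.
P1: D(K, 0b00101000) = 0b11011001.

P0 = 0b11001101, P1 = 0b11011001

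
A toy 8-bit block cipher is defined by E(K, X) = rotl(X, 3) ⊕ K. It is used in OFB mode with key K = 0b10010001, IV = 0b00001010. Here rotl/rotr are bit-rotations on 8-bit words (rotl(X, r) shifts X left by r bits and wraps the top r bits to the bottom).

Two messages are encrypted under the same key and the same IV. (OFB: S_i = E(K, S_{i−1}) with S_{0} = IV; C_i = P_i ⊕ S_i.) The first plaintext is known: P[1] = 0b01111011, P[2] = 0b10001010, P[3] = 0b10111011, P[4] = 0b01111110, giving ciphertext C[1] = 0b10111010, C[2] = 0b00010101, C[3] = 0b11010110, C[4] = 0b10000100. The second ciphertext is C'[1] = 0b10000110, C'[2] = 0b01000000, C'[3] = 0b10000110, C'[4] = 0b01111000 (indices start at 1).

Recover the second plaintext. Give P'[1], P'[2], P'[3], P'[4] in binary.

In OFB with a reused IV, both messages share the same keystream S_i, so C_i ⊕ C'_i = P_i ⊕ P'_i and thus P'_i = P_i ⊕ C_i ⊕ C'_i.
P'[1]: 0b01111011 ⊕ 0b10111010 ⊕ 0b10000110 = 0b01000111.
P'[2]: 0b10001010 ⊕ 0b00010101 ⊕ 0b01000000 = 0b11011111.
P'[3]: 0b10111011 ⊕ 0b11010110 ⊕ 0b10000110 = 0b11101011.
P'[4]: 0b01111110 ⊕ 0b10000100 ⊕ 0b01111000 = 0b10000010.

P'[1] = 0b01000111, P'[2] = 0b11011111, P'[3] = 0b11101011, P'[4] = 0b10000010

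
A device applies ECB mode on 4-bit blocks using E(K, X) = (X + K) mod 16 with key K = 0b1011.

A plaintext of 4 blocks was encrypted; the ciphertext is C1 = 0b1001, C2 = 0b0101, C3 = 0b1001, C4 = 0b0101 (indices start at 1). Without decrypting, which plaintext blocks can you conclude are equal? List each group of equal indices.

P1 = P3; P2 = P4

ECB encrypts each block independently with the same key, so equal ciphertext blocks imply equal plaintext blocks.
C1 = C3 = 0b1001, so P1 = P3.
C2 = C4 = 0b0101, so P2 = P4.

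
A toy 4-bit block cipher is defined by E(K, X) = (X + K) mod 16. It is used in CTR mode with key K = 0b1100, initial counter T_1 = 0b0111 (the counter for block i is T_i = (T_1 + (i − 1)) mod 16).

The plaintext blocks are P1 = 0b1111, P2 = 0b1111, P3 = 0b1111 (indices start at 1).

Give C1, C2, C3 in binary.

CTR encryption: S_i = E(K, T_i) where T_i is the counter for block i; C_i = P_i ⊕ S_i.
C1: T = 0b0111, S = E(K, T) = 0b0011; 0b1111 ⊕ 0b0011 = 0b1100.
C2: T = 0b1000, S = E(K, T) = 0b0100; 0b1111 ⊕ 0b0100 = 0b1011.
C3: T = 0b1001, S = E(K, T) = 0b0101; 0b1111 ⊕ 0b0101 = 0b1010.

C1 = 0b1100, C2 = 0b1011, C3 = 0b1010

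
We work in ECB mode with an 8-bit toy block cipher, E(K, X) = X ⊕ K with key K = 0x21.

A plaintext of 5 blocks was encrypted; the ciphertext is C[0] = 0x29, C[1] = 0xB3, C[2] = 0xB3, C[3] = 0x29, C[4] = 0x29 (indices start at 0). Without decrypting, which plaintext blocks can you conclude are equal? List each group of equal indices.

ECB encrypts each block independently with the same key, so equal ciphertext blocks imply equal plaintext blocks.
C[0] = C[3] = C[4] = 0x29, so P[0] = P[3] = P[4].
C[1] = C[2] = 0xB3, so P[1] = P[2].

P[0] = P[3] = P[4]; P[1] = P[2]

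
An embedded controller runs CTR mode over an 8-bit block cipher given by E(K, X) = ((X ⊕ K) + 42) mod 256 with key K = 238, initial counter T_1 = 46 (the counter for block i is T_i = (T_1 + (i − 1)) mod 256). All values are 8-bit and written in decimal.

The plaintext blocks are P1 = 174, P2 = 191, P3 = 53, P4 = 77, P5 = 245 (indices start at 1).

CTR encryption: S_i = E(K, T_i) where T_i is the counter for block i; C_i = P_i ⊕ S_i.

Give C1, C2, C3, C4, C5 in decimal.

C1: T = 46, S = E(K, T) = 234; 174 ⊕ 234 = 68.
C2: T = 47, S = E(K, T) = 235; 191 ⊕ 235 = 84.
C3: T = 48, S = E(K, T) = 8; 53 ⊕ 8 = 61.
C4: T = 49, S = E(K, T) = 9; 77 ⊕ 9 = 68.
C5: T = 50, S = E(K, T) = 6; 245 ⊕ 6 = 243.

C1 = 68, C2 = 84, C3 = 61, C4 = 68, C5 = 243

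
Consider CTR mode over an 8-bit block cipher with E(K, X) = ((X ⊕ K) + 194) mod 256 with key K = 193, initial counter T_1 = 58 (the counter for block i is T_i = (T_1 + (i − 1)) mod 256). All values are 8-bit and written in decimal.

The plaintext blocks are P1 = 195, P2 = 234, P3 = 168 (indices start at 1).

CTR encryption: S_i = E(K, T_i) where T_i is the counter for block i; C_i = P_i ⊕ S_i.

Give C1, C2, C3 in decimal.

C1 = 126, C2 = 86, C3 = 23

C1: T = 58, S = E(K, T) = 189; 195 ⊕ 189 = 126.
C2: T = 59, S = E(K, T) = 188; 234 ⊕ 188 = 86.
C3: T = 60, S = E(K, T) = 191; 168 ⊕ 191 = 23.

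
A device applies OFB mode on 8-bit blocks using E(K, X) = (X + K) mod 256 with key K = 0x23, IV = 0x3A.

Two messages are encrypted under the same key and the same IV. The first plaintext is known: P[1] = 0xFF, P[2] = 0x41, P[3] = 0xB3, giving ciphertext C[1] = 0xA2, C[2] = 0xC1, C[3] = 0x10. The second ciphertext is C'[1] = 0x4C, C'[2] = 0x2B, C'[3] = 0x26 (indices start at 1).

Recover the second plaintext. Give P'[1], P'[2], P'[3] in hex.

In OFB with a reused IV, both messages share the same keystream S_i, so C_i ⊕ C'_i = P_i ⊕ P'_i and thus P'_i = P_i ⊕ C_i ⊕ C'_i.
P'[1]: 0xFF ⊕ 0xA2 ⊕ 0x4C = 0x11.
P'[2]: 0x41 ⊕ 0xC1 ⊕ 0x2B = 0xAB.
P'[3]: 0xB3 ⊕ 0x10 ⊕ 0x26 = 0x85.

P'[1] = 0x11, P'[2] = 0xAB, P'[3] = 0x85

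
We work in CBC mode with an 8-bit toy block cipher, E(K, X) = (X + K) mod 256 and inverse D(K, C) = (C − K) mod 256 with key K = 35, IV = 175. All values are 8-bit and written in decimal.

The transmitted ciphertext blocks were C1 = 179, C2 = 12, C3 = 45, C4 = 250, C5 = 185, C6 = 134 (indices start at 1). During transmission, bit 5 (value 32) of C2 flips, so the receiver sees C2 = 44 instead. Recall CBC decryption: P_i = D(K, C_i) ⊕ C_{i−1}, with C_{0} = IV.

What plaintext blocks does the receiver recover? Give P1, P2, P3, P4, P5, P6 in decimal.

Only C2 changed, to 44. In CBC, a change in C_i garbles P_i and flips the same bit in P_{i+1}. Decrypting the received ciphertext:
P1: D(K, 179) = 144; 144 ⊕ 175 = 63.
P2: D(K, 44) = 9; 9 ⊕ 179 = 186.
P3: D(K, 45) = 10; 10 ⊕ 44 = 38.
P4: D(K, 250) = 215; 215 ⊕ 45 = 250.
P5: D(K, 185) = 150; 150 ⊕ 250 = 108.
P6: D(K, 134) = 99; 99 ⊕ 185 = 218.
Blocks that differ from the original plaintext: P2, P3.

P1 = 63, P2 = 186, P3 = 38, P4 = 250, P5 = 108, P6 = 218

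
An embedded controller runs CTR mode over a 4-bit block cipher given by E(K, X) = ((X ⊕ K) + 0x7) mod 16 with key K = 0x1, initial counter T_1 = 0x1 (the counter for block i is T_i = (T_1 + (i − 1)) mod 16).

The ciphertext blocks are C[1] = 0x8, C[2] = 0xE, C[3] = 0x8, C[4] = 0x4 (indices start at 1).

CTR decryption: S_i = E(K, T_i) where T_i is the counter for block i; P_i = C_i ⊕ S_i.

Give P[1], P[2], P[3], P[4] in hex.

P[1]: T = 0x1, S = E(K, T) = 0x7; 0x8 ⊕ 0x7 = 0xF.
P[2]: T = 0x2, S = E(K, T) = 0xA; 0xE ⊕ 0xA = 0x4.
P[3]: T = 0x3, S = E(K, T) = 0x9; 0x8 ⊕ 0x9 = 0x1.
P[4]: T = 0x4, S = E(K, T) = 0xC; 0x4 ⊕ 0xC = 0x8.

P[1] = 0xF, P[2] = 0x4, P[3] = 0x1, P[4] = 0x8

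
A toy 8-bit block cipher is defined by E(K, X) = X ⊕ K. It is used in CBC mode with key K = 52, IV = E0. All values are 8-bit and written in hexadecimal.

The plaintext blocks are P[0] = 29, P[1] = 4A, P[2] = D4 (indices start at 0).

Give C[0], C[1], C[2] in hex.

CBC encryption: C_i = E(K, P_i ⊕ C_{i−1}), with C_{−1} = IV.
C[0]: P[0] ⊕ E0 = C9; E(K, C9) = 9B.
C[1]: P[1] ⊕ 9B = D1; E(K, D1) = 83.
C[2]: P[2] ⊕ 83 = 57; E(K, 57) = 05.

C[0] = 9B, C[1] = 83, C[2] = 05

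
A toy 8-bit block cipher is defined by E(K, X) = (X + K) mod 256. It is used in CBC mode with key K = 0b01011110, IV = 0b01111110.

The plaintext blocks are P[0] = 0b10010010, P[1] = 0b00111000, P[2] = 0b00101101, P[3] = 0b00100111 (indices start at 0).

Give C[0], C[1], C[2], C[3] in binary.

C[0] = 0b01001010, C[1] = 0b11010000, C[2] = 0b01011011, C[3] = 0b11011010

CBC encryption: C_i = E(K, P_i ⊕ C_{i−1}), with C_{−1} = IV.
C[0]: P[0] ⊕ 0b01111110 = 0b11101100; E(K, 0b11101100) = 0b01001010.
C[1]: P[1] ⊕ 0b01001010 = 0b01110010; E(K, 0b01110010) = 0b11010000.
C[2]: P[2] ⊕ 0b11010000 = 0b11111101; E(K, 0b11111101) = 0b01011011.
C[3]: P[3] ⊕ 0b01011011 = 0b01111100; E(K, 0b01111100) = 0b11011010.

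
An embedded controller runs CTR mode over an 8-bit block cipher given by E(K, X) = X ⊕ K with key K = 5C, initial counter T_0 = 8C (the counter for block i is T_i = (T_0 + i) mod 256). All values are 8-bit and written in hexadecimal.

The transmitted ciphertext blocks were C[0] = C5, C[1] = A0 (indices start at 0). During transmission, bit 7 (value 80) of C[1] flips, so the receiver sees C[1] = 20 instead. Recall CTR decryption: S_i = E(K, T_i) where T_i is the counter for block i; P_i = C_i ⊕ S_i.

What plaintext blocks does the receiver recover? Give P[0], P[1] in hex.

P[0] = 15, P[1] = F1

Only C[1] changed, to 20. In CTR, a change in C_i flips the same bit in P_i only; the keystream is unaffected. Decrypting the received ciphertext:
P[0]: T = 8C, S = E(K, T) = D0; C5 ⊕ D0 = 15.
P[1]: T = 8D, S = E(K, T) = D1; 20 ⊕ D1 = F1.
Blocks that differ from the original plaintext: P[1].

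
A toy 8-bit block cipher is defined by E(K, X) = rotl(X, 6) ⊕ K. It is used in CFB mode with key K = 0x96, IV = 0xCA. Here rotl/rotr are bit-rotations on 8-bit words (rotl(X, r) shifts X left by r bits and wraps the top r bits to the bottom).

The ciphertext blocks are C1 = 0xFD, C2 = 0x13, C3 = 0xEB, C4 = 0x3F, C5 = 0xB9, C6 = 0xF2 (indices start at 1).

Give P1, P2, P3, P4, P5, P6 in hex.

P1 = 0xD9, P2 = 0xFA, P3 = 0xB9, P4 = 0x53, P5 = 0xE0, P6 = 0x0A

CFB decryption: P_i = C_i ⊕ E(K, C_{i−1}), with C_{0} = IV.
P1: E(K, 0xCA) = 0x24; 0xFD ⊕ 0x24 = 0xD9.
P2: E(K, 0xFD) = 0xE9; 0x13 ⊕ 0xE9 = 0xFA.
P3: E(K, 0x13) = 0x52; 0xEB ⊕ 0x52 = 0xB9.
P4: E(K, 0xEB) = 0x6C; 0x3F ⊕ 0x6C = 0x53.
P5: E(K, 0x3F) = 0x59; 0xB9 ⊕ 0x59 = 0xE0.
P6: E(K, 0xB9) = 0xF8; 0xF2 ⊕ 0xF8 = 0x0A.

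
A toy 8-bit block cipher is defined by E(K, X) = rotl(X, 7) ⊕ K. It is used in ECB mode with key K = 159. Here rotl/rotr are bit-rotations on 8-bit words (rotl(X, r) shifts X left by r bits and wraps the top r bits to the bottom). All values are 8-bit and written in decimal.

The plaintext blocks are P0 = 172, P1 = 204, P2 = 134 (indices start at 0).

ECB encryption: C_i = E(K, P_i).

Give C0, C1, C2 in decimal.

C0 = 201, C1 = 249, C2 = 220

C0: E(K, 172) = 201.
C1: E(K, 204) = 249.
C2: E(K, 134) = 220.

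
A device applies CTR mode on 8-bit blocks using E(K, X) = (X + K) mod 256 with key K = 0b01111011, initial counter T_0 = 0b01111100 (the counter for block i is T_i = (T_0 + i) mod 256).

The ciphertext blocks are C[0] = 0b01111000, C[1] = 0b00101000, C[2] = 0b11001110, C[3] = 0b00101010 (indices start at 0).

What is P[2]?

P[2] = 0b00110111

CTR decryption: S_i = E(K, T_i) where T_i is the counter for block i; P_i = C_i ⊕ S_i.
P[2]: T = 0b01111110, S = E(K, T) = 0b11111001; 0b11001110 ⊕ 0b11111001 = 0b00110111.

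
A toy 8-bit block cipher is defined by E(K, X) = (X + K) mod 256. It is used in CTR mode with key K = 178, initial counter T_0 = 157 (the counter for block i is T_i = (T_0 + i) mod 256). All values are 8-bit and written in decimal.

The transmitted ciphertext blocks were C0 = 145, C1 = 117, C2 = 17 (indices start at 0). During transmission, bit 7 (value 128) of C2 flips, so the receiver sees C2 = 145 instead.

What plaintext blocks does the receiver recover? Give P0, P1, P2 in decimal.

CTR decryption: S_i = E(K, T_i) where T_i is the counter for block i; P_i = C_i ⊕ S_i.
Only C2 changed, to 145. In CTR, a change in C_i flips the same bit in P_i only; the keystream is unaffected. Decrypting the received ciphertext:
P0: T = 157, S = E(K, T) = 79; 145 ⊕ 79 = 222.
P1: T = 158, S = E(K, T) = 80; 117 ⊕ 80 = 37.
P2: T = 159, S = E(K, T) = 81; 145 ⊕ 81 = 192.
Blocks that differ from the original plaintext: P2.

P0 = 222, P1 = 37, P2 = 192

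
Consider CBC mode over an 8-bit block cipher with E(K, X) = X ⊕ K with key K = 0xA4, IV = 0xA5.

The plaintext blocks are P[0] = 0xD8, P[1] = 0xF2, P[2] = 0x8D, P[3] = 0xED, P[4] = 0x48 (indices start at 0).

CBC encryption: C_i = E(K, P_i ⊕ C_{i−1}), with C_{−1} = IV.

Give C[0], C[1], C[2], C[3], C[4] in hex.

C[0]: P[0] ⊕ 0xA5 = 0x7D; E(K, 0x7D) = 0xD9.
C[1]: P[1] ⊕ 0xD9 = 0x2B; E(K, 0x2B) = 0x8F.
C[2]: P[2] ⊕ 0x8F = 0x02; E(K, 0x02) = 0xA6.
C[3]: P[3] ⊕ 0xA6 = 0x4B; E(K, 0x4B) = 0xEF.
C[4]: P[4] ⊕ 0xEF = 0xA7; E(K, 0xA7) = 0x03.

C[0] = 0xD9, C[1] = 0x8F, C[2] = 0xA6, C[3] = 0xEF, C[4] = 0x03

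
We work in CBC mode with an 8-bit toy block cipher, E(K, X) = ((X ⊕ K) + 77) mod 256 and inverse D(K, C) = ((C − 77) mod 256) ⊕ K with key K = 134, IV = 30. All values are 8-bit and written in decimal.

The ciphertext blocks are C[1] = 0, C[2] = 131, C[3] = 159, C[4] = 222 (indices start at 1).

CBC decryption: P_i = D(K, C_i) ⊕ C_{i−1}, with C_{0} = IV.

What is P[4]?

P[4]: D(K, 222) = 23; 23 ⊕ 159 = 136.

P[4] = 136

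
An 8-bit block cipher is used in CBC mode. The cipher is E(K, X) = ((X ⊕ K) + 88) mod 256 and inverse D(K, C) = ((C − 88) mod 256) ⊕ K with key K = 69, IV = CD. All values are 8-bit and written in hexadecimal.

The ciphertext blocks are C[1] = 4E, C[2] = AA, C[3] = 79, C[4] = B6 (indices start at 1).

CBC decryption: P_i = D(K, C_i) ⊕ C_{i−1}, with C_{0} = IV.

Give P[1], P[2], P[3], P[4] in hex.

P[1]: D(K, 4E) = AF; AF ⊕ CD = 62.
P[2]: D(K, AA) = 4B; 4B ⊕ 4E = 05.
P[3]: D(K, 79) = 98; 98 ⊕ AA = 32.
P[4]: D(K, B6) = 47; 47 ⊕ 79 = 3E.

P[1] = 62, P[2] = 05, P[3] = 32, P[4] = 3E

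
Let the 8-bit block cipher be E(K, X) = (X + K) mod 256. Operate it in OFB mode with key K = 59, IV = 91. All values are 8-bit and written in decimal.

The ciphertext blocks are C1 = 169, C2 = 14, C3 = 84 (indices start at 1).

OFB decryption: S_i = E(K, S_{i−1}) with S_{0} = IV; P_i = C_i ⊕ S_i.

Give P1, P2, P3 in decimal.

P1: S = E(K, 91) = 150; 169 ⊕ 150 = 63.
P2: S = E(K, 150) = 209; 14 ⊕ 209 = 223.
P3: S = E(K, 209) = 12; 84 ⊕ 12 = 88.

P1 = 63, P2 = 223, P3 = 88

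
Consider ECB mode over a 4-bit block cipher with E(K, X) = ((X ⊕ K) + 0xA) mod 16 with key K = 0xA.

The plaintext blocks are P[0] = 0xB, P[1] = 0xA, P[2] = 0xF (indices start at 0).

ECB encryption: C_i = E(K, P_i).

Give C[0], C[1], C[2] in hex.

C[0]: E(K, 0xB) = 0xB.
C[1]: E(K, 0xA) = 0xA.
C[2]: E(K, 0xF) = 0xF.

C[0] = 0xB, C[1] = 0xA, C[2] = 0xF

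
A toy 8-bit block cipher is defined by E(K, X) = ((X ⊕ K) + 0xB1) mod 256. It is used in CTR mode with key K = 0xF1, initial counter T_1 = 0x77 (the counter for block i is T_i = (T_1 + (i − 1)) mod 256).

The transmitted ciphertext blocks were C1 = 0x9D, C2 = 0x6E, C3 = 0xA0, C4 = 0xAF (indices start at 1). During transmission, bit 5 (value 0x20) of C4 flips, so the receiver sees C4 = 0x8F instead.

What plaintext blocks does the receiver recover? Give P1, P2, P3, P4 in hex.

P1 = 0xAA, P2 = 0x54, P3 = 0x99, P4 = 0xB3

CTR decryption: S_i = E(K, T_i) where T_i is the counter for block i; P_i = C_i ⊕ S_i.
Only C4 changed, to 0x8F. In CTR, a change in C_i flips the same bit in P_i only; the keystream is unaffected. Decrypting the received ciphertext:
P1: T = 0x77, S = E(K, T) = 0x37; 0x9D ⊕ 0x37 = 0xAA.
P2: T = 0x78, S = E(K, T) = 0x3A; 0x6E ⊕ 0x3A = 0x54.
P3: T = 0x79, S = E(K, T) = 0x39; 0xA0 ⊕ 0x39 = 0x99.
P4: T = 0x7A, S = E(K, T) = 0x3C; 0x8F ⊕ 0x3C = 0xB3.
Blocks that differ from the original plaintext: P4.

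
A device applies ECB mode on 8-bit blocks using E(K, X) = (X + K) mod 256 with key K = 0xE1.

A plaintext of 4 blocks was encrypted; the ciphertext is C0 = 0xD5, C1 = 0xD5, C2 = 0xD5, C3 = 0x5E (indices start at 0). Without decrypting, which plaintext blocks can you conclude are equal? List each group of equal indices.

ECB encrypts each block independently with the same key, so equal ciphertext blocks imply equal plaintext blocks.
C0 = C1 = C2 = 0xD5, so P0 = P1 = P2.

P0 = P1 = P2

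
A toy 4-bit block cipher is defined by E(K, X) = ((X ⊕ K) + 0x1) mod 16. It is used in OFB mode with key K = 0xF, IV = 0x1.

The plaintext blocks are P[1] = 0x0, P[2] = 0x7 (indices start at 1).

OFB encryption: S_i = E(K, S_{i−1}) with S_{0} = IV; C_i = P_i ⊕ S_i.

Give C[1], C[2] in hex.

C[1]: S = E(K, 0x1) = 0xF; 0x0 ⊕ 0xF = 0xF.
C[2]: S = E(K, 0xF) = 0x1; 0x7 ⊕ 0x1 = 0x6.

C[1] = 0xF, C[2] = 0x6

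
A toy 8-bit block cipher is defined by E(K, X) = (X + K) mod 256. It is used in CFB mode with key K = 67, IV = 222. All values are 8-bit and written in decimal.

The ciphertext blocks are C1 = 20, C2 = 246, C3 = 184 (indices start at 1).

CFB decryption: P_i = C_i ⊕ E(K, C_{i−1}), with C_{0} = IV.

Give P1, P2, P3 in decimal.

P1: E(K, 222) = 33; 20 ⊕ 33 = 53.
P2: E(K, 20) = 87; 246 ⊕ 87 = 161.
P3: E(K, 246) = 57; 184 ⊕ 57 = 129.

P1 = 53, P2 = 161, P3 = 129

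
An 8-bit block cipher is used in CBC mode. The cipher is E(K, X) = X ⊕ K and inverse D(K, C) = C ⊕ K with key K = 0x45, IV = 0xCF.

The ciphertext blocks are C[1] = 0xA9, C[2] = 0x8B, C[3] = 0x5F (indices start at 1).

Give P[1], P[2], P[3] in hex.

CBC decryption: P_i = D(K, C_i) ⊕ C_{i−1}, with C_{0} = IV.
P[1]: D(K, 0xA9) = 0xEC; 0xEC ⊕ 0xCF = 0x23.
P[2]: D(K, 0x8B) = 0xCE; 0xCE ⊕ 0xA9 = 0x67.
P[3]: D(K, 0x5F) = 0x1A; 0x1A ⊕ 0x8B = 0x91.

P[1] = 0x23, P[2] = 0x67, P[3] = 0x91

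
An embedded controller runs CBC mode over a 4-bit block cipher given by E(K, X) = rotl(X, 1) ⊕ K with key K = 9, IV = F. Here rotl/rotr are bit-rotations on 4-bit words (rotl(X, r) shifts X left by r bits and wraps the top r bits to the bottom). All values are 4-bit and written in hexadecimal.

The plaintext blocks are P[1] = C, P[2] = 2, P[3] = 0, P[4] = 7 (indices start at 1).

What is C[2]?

CBC encryption: C_i = E(K, P_i ⊕ C_{i−1}), with C_{0} = IV.
C[1]: P[1] ⊕ F = 3; E(K, 3) = F.
C[2]: P[2] ⊕ F = D; E(K, D) = 2.

C[2] = 2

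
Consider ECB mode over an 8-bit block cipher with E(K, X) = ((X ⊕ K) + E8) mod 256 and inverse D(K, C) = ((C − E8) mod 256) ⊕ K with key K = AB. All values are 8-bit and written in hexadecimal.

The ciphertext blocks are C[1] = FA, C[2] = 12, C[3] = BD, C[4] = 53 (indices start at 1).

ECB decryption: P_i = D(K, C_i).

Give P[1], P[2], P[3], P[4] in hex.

P[1] = B9, P[2] = 81, P[3] = 7E, P[4] = C0

P[1]: D(K, FA) = B9.
P[2]: D(K, 12) = 81.
P[3]: D(K, BD) = 7E.
P[4]: D(K, 53) = C0.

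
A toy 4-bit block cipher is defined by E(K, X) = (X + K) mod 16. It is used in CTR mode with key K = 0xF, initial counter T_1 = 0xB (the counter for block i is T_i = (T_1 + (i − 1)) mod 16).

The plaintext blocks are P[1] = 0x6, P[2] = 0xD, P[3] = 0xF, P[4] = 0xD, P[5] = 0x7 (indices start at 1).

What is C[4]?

C[4] = 0x0

CTR encryption: S_i = E(K, T_i) where T_i is the counter for block i; C_i = P_i ⊕ S_i.
C[1]: T = 0xB, S = E(K, T) = 0xA; 0x6 ⊕ 0xA = 0xC.
C[2]: T = 0xC, S = E(K, T) = 0xB; 0xD ⊕ 0xB = 0x6.
C[3]: T = 0xD, S = E(K, T) = 0xC; 0xF ⊕ 0xC = 0x3.
C[4]: T = 0xE, S = E(K, T) = 0xD; 0xD ⊕ 0xD = 0x0.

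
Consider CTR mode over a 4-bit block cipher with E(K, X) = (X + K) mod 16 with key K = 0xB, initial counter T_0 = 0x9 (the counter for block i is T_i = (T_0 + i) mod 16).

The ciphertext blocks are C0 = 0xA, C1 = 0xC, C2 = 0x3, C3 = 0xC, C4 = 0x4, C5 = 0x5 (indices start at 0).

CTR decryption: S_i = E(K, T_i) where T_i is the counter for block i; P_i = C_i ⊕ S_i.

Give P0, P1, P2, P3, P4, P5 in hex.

P0: T = 0x9, S = E(K, T) = 0x4; 0xA ⊕ 0x4 = 0xE.
P1: T = 0xA, S = E(K, T) = 0x5; 0xC ⊕ 0x5 = 0x9.
P2: T = 0xB, S = E(K, T) = 0x6; 0x3 ⊕ 0x6 = 0x5.
P3: T = 0xC, S = E(K, T) = 0x7; 0xC ⊕ 0x7 = 0xB.
P4: T = 0xD, S = E(K, T) = 0x8; 0x4 ⊕ 0x8 = 0xC.
P5: T = 0xE, S = E(K, T) = 0x9; 0x5 ⊕ 0x9 = 0xC.

P0 = 0xE, P1 = 0x9, P2 = 0x5, P3 = 0xB, P4 = 0xC, P5 = 0xC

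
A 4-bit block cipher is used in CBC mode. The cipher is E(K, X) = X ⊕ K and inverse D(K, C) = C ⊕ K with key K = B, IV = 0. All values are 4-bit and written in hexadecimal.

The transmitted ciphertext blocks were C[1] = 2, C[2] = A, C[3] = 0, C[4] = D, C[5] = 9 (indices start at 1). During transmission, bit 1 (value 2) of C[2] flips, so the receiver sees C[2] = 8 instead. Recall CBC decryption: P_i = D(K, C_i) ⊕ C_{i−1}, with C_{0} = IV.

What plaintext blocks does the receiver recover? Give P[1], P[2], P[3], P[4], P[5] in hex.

Only C[2] changed, to 8. In CBC, a change in C_i garbles P_i and flips the same bit in P_{i+1}. Decrypting the received ciphertext:
P[1]: D(K, 2) = 9; 9 ⊕ 0 = 9.
P[2]: D(K, 8) = 3; 3 ⊕ 2 = 1.
P[3]: D(K, 0) = B; B ⊕ 8 = 3.
P[4]: D(K, D) = 6; 6 ⊕ 0 = 6.
P[5]: D(K, 9) = 2; 2 ⊕ D = F.
Blocks that differ from the original plaintext: P[2], P[3].

P[1] = 9, P[2] = 1, P[3] = 3, P[4] = 6, P[5] = F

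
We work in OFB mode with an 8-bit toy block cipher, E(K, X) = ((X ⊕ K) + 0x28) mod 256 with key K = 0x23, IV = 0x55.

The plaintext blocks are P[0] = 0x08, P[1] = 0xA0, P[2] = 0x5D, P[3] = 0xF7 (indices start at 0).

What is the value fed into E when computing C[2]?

0xE5

OFB encryption: S_i = E(K, S_{i−1}) with S_{−1} = IV; C_i = P_i ⊕ S_i.
C[0]: S = E(K, 0x55) = 0x9E; 0x08 ⊕ 0x9E = 0x96.
C[1]: S = E(K, 0x9E) = 0xE5; 0xA0 ⊕ 0xE5 = 0x45.
C[2]: S = E(K, 0xE5) = 0xEE; 0x5D ⊕ 0xEE = 0xB3.
So the input to E for block [2] is 0xE5.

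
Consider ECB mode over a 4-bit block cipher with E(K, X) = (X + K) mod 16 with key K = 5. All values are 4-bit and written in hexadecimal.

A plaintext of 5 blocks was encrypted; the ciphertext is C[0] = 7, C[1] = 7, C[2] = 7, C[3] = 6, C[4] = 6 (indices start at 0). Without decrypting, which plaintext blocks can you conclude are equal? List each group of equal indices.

ECB encrypts each block independently with the same key, so equal ciphertext blocks imply equal plaintext blocks.
C[0] = C[1] = C[2] = 7, so P[0] = P[1] = P[2].
C[3] = C[4] = 6, so P[3] = P[4].

P[0] = P[1] = P[2]; P[3] = P[4]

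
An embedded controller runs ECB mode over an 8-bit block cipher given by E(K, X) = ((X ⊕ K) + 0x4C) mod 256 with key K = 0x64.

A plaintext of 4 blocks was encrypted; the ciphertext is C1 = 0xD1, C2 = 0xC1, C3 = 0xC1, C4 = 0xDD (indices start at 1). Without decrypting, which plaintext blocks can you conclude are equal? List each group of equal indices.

P2 = P3

ECB encrypts each block independently with the same key, so equal ciphertext blocks imply equal plaintext blocks.
C2 = C3 = 0xC1, so P2 = P3.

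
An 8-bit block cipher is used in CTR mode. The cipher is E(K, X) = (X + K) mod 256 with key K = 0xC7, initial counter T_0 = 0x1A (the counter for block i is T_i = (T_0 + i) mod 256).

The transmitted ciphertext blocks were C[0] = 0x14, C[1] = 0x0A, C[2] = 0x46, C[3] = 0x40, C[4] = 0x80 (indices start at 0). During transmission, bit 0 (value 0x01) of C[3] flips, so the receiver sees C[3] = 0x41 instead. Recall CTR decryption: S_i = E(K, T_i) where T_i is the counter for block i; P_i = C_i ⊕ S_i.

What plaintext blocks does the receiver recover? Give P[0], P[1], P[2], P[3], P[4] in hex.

P[0] = 0xF5, P[1] = 0xE8, P[2] = 0xA5, P[3] = 0xA5, P[4] = 0x65

Only C[3] changed, to 0x41. In CTR, a change in C_i flips the same bit in P_i only; the keystream is unaffected. Decrypting the received ciphertext:
P[0]: T = 0x1A, S = E(K, T) = 0xE1; 0x14 ⊕ 0xE1 = 0xF5.
P[1]: T = 0x1B, S = E(K, T) = 0xE2; 0x0A ⊕ 0xE2 = 0xE8.
P[2]: T = 0x1C, S = E(K, T) = 0xE3; 0x46 ⊕ 0xE3 = 0xA5.
P[3]: T = 0x1D, S = E(K, T) = 0xE4; 0x41 ⊕ 0xE4 = 0xA5.
P[4]: T = 0x1E, S = E(K, T) = 0xE5; 0x80 ⊕ 0xE5 = 0x65.
Blocks that differ from the original plaintext: P[3].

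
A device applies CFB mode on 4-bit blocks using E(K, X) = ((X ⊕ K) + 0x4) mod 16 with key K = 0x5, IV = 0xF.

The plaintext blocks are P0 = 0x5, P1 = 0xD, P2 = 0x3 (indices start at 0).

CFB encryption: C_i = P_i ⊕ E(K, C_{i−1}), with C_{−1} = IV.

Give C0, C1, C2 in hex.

C0 = 0xB, C1 = 0xF, C2 = 0xD

C0: E(K, 0xF) = 0xE; 0x5 ⊕ 0xE = 0xB.
C1: E(K, 0xB) = 0x2; 0xD ⊕ 0x2 = 0xF.
C2: E(K, 0xF) = 0xE; 0x3 ⊕ 0xE = 0xD.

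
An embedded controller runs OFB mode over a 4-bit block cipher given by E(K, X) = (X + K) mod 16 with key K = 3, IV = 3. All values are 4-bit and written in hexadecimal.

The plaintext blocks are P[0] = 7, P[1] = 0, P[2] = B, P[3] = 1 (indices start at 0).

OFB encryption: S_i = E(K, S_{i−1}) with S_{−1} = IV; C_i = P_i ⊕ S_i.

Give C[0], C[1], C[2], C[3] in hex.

C[0]: S = E(K, 3) = 6; 7 ⊕ 6 = 1.
C[1]: S = E(K, 6) = 9; 0 ⊕ 9 = 9.
C[2]: S = E(K, 9) = C; B ⊕ C = 7.
C[3]: S = E(K, C) = F; 1 ⊕ F = E.

C[0] = 1, C[1] = 9, C[2] = 7, C[3] = E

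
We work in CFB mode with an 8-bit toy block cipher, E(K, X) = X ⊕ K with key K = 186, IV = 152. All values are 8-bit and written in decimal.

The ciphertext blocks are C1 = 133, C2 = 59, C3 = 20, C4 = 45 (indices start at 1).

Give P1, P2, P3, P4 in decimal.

CFB decryption: P_i = C_i ⊕ E(K, C_{i−1}), with C_{0} = IV.
P1: E(K, 152) = 34; 133 ⊕ 34 = 167.
P2: E(K, 133) = 63; 59 ⊕ 63 = 4.
P3: E(K, 59) = 129; 20 ⊕ 129 = 149.
P4: E(K, 20) = 174; 45 ⊕ 174 = 131.

P1 = 167, P2 = 4, P3 = 149, P4 = 131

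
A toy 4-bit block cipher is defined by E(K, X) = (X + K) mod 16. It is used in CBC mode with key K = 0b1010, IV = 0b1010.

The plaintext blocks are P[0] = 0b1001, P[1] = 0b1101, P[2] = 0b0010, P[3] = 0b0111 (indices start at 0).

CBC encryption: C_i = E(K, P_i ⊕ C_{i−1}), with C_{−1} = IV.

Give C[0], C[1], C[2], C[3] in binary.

C[0] = 0b1101, C[1] = 0b1010, C[2] = 0b0010, C[3] = 0b1111

C[0]: P[0] ⊕ 0b1010 = 0b0011; E(K, 0b0011) = 0b1101.
C[1]: P[1] ⊕ 0b1101 = 0b0000; E(K, 0b0000) = 0b1010.
C[2]: P[2] ⊕ 0b1010 = 0b1000; E(K, 0b1000) = 0b0010.
C[3]: P[3] ⊕ 0b0010 = 0b0101; E(K, 0b0101) = 0b1111.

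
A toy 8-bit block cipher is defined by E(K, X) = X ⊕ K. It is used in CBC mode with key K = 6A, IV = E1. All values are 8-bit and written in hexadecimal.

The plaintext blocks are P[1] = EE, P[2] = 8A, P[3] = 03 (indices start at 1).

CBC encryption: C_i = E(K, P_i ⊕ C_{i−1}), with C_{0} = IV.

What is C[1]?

C[1] = 65

C[1]: P[1] ⊕ E1 = 0F; E(K, 0F) = 65.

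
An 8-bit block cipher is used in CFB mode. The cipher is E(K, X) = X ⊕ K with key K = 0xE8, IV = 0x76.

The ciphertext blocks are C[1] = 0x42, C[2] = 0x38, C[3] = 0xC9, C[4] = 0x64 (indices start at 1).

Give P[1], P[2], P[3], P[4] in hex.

CFB decryption: P_i = C_i ⊕ E(K, C_{i−1}), with C_{0} = IV.
P[1]: E(K, 0x76) = 0x9E; 0x42 ⊕ 0x9E = 0xDC.
P[2]: E(K, 0x42) = 0xAA; 0x38 ⊕ 0xAA = 0x92.
P[3]: E(K, 0x38) = 0xD0; 0xC9 ⊕ 0xD0 = 0x19.
P[4]: E(K, 0xC9) = 0x21; 0x64 ⊕ 0x21 = 0x45.

P[1] = 0xDC, P[2] = 0x92, P[3] = 0x19, P[4] = 0x45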